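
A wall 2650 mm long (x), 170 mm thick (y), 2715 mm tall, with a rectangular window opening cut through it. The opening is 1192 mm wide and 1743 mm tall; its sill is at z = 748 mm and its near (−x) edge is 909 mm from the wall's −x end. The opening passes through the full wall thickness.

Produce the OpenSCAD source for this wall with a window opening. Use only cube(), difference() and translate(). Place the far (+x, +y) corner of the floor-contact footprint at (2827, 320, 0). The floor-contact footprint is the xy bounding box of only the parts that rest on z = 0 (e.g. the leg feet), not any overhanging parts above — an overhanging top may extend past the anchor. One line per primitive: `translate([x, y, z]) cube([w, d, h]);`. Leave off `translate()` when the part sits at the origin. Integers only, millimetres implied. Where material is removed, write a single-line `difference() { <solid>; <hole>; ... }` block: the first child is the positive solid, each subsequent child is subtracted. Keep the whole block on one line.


difference() { translate([177, 150, 0]) cube([2650, 170, 2715]); translate([1086, 150, 748]) cube([1192, 170, 1743]); }


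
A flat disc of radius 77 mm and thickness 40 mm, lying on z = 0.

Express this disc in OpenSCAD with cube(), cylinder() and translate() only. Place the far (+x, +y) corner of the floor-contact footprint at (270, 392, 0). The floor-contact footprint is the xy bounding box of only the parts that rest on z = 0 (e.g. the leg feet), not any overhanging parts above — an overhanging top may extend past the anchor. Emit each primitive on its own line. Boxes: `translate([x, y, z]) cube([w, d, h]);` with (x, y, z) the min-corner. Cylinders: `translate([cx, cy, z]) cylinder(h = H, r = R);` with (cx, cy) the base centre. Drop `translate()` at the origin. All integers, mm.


translate([193, 315, 0]) cylinder(h = 40, r = 77);


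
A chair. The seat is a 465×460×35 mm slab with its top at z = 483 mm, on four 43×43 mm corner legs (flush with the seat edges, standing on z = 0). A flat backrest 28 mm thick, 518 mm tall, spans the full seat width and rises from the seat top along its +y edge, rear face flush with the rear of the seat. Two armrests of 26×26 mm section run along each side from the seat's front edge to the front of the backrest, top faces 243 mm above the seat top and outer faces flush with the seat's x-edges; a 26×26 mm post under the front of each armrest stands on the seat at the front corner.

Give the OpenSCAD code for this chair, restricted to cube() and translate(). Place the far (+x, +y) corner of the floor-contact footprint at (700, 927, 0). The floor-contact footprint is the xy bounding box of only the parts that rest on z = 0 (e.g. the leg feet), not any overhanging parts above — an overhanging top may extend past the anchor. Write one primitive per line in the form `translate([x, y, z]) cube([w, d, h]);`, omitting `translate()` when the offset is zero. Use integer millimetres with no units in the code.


translate([235, 467, 448]) cube([465, 460, 35]);
translate([235, 467, 0]) cube([43, 43, 448]);
translate([657, 467, 0]) cube([43, 43, 448]);
translate([235, 884, 0]) cube([43, 43, 448]);
translate([657, 884, 0]) cube([43, 43, 448]);
translate([235, 899, 483]) cube([465, 28, 518]);
translate([235, 467, 700]) cube([26, 432, 26]);
translate([674, 467, 700]) cube([26, 432, 26]);
translate([235, 467, 483]) cube([26, 26, 217]);
translate([674, 467, 483]) cube([26, 26, 217]);


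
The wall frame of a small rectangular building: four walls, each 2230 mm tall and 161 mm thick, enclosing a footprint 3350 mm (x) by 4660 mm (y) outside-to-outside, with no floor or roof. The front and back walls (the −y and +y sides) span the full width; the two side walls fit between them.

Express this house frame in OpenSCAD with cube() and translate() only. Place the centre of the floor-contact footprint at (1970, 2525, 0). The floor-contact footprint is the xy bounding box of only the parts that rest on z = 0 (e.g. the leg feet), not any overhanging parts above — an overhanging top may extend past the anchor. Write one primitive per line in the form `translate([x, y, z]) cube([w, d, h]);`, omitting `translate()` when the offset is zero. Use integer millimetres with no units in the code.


translate([295, 195, 0]) cube([3350, 161, 2230]);
translate([295, 4694, 0]) cube([3350, 161, 2230]);
translate([295, 356, 0]) cube([161, 4338, 2230]);
translate([3484, 356, 0]) cube([161, 4338, 2230]);


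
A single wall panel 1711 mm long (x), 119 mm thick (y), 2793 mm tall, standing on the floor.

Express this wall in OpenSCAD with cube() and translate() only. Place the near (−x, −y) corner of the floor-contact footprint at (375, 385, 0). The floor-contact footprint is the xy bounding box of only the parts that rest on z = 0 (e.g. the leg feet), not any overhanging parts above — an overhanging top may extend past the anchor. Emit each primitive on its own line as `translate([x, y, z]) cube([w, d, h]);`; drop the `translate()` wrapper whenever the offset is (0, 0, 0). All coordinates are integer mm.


translate([375, 385, 0]) cube([1711, 119, 2793]);


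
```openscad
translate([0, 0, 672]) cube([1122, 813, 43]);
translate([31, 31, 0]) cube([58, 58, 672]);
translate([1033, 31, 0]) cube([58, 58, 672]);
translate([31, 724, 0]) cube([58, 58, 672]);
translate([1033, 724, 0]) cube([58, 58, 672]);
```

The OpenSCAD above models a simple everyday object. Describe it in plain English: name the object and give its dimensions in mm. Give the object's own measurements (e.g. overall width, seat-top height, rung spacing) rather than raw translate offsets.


A table: top 1122 mm (x) × 813 mm (y), 43 mm thick, upper face at z = 715 mm, on four 58×58 mm square legs, each inset 31 mm from the nearest pair of top edges from z = 0 to the bottom of the top.


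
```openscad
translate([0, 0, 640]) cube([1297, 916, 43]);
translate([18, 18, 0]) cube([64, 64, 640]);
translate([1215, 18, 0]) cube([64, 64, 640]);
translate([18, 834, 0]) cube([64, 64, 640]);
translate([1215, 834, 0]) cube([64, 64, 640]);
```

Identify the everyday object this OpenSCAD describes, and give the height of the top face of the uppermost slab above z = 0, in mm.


A table. The table height is 683 mm.

A 1297×916×43 slab sits at z = 640 on four 64 mm square posts — a table. The top surface is at 640 + 43 = 683 mm.


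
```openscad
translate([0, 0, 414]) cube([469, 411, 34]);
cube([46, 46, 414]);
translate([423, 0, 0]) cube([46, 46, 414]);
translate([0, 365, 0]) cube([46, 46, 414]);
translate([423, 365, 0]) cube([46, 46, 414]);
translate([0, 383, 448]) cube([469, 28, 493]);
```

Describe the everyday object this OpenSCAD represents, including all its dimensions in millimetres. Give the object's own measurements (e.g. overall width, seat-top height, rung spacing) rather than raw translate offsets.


A chair. The seat is a 469×411×34 mm slab with its top at z = 448 mm, on four 46×46 mm corner legs (flush with the seat edges, standing on z = 0). A flat backrest 28 mm thick, 493 mm tall, spans the full seat width and rises from the seat top along its +y edge, rear face flush with the rear of the seat.


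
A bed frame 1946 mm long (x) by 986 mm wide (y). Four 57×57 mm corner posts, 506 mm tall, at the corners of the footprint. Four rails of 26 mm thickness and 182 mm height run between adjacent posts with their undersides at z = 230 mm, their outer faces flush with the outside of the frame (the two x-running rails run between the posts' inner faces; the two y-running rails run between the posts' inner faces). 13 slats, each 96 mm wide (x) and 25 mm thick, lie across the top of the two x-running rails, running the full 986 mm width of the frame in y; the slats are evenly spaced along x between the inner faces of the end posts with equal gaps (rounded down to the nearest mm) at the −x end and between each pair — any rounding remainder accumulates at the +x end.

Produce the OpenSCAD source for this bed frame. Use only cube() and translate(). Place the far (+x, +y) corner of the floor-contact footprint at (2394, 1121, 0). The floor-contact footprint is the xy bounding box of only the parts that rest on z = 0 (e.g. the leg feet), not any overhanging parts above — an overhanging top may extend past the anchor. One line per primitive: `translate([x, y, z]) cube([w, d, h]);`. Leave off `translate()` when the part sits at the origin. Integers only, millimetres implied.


// slat z = rail_z + rail_h = 230 + 182 = 412
// slat gap = ⌊(1832 − 13·96) / 14⌋ = 41
translate([448, 135, 0]) cube([57, 57, 506]);
translate([448, 1064, 0]) cube([57, 57, 506]);
translate([2337, 135, 0]) cube([57, 57, 506]);
translate([2337, 1064, 0]) cube([57, 57, 506]);
translate([505, 135, 230]) cube([1832, 26, 182]);
translate([505, 1095, 230]) cube([1832, 26, 182]);
translate([448, 192, 230]) cube([26, 872, 182]);
translate([2368, 192, 230]) cube([26, 872, 182]);
translate([546, 135, 412]) cube([96, 986, 25]);
translate([683, 135, 412]) cube([96, 986, 25]);
translate([820, 135, 412]) cube([96, 986, 25]);
translate([957, 135, 412]) cube([96, 986, 25]);
translate([1094, 135, 412]) cube([96, 986, 25]);
translate([1231, 135, 412]) cube([96, 986, 25]);
translate([1368, 135, 412]) cube([96, 986, 25]);
translate([1505, 135, 412]) cube([96, 986, 25]);
translate([1642, 135, 412]) cube([96, 986, 25]);
translate([1779, 135, 412]) cube([96, 986, 25]);
translate([1916, 135, 412]) cube([96, 986, 25]);
translate([2053, 135, 412]) cube([96, 986, 25]);
translate([2190, 135, 412]) cube([96, 986, 25]);


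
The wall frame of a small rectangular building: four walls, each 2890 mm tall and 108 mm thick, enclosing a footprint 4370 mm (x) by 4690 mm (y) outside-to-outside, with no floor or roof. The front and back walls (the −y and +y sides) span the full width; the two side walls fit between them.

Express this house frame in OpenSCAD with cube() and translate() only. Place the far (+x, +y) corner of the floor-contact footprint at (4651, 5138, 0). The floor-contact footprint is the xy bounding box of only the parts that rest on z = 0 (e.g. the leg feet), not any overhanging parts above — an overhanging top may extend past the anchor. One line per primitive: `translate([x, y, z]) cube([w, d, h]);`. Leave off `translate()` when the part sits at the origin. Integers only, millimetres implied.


translate([281, 448, 0]) cube([4370, 108, 2890]);
translate([281, 5030, 0]) cube([4370, 108, 2890]);
translate([281, 556, 0]) cube([108, 4474, 2890]);
translate([4543, 556, 0]) cube([108, 4474, 2890]);


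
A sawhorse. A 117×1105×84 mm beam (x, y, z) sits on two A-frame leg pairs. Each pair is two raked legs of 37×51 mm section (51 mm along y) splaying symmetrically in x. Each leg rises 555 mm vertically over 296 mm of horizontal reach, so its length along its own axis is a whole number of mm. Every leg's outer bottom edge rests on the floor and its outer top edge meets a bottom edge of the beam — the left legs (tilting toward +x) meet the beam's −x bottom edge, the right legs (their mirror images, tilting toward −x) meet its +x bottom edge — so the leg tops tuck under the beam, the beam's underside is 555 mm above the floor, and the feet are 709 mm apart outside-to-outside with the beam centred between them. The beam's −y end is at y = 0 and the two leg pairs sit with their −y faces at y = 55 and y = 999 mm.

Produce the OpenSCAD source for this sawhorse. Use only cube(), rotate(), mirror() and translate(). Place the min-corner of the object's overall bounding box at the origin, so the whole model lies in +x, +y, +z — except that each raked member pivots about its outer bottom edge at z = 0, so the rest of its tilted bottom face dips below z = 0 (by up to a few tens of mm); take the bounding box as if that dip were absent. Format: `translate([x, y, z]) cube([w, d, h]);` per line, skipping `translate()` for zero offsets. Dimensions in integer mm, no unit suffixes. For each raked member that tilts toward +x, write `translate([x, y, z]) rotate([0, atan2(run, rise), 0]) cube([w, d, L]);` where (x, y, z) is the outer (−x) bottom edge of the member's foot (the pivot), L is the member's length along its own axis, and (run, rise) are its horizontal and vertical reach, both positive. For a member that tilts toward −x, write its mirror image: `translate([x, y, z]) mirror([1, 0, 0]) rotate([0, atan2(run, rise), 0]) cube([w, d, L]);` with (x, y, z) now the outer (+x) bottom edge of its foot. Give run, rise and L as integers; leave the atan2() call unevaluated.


translate([296, 0, 555]) cube([117, 1105, 84]);
translate([0, 55, 0]) rotate([0, atan2(296, 555), 0]) cube([37, 51, 629]);
translate([709, 55, 0]) mirror([1, 0, 0]) rotate([0, atan2(296, 555), 0]) cube([37, 51, 629]);
translate([0, 999, 0]) rotate([0, atan2(296, 555), 0]) cube([37, 51, 629]);
translate([709, 999, 0]) mirror([1, 0, 0]) rotate([0, atan2(296, 555), 0]) cube([37, 51, 629]);


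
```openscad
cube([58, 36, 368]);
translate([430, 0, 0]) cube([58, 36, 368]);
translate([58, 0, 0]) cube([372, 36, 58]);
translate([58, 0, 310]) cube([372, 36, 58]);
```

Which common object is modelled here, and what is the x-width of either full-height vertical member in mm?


A picture frame. The border width is 58 mm.

Four thin pieces enclosing a rectangular opening — a picture frame. The two full-height stiles are 368 mm tall; the top rail sits at z = 310 and is 58 mm tall, so the border above the opening is 368 − 310 = 58 mm, matching the stile x-width.


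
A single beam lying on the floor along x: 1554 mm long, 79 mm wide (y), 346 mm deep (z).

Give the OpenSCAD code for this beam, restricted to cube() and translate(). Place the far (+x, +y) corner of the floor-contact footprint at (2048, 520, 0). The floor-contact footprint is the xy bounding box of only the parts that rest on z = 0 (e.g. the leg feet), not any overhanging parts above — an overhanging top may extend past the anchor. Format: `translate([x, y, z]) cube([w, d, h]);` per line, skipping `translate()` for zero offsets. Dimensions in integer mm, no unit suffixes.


translate([494, 441, 0]) cube([1554, 79, 346]);


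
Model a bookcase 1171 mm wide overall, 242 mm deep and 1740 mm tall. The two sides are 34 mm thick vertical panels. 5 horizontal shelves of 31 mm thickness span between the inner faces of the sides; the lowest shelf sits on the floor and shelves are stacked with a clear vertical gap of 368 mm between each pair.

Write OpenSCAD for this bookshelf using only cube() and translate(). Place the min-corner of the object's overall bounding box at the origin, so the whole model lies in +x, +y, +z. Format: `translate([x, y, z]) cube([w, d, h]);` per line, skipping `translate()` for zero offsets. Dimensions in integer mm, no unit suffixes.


cube([34, 242, 1740]);
translate([1137, 0, 0]) cube([34, 242, 1740]);
translate([34, 0, 0]) cube([1103, 242, 31]);
translate([34, 0, 399]) cube([1103, 242, 31]);
translate([34, 0, 798]) cube([1103, 242, 31]);
translate([34, 0, 1197]) cube([1103, 242, 31]);
translate([34, 0, 1596]) cube([1103, 242, 31]);


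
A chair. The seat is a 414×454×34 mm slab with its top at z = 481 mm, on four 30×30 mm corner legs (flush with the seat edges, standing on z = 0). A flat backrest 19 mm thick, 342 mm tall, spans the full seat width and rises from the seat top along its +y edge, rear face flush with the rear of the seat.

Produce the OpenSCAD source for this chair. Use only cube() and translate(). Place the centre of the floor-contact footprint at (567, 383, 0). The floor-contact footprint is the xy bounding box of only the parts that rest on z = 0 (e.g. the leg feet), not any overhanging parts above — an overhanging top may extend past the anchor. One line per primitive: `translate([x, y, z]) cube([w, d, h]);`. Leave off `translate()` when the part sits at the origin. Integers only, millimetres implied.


translate([360, 156, 447]) cube([414, 454, 34]);
translate([360, 156, 0]) cube([30, 30, 447]);
translate([744, 156, 0]) cube([30, 30, 447]);
translate([360, 580, 0]) cube([30, 30, 447]);
translate([744, 580, 0]) cube([30, 30, 447]);
translate([360, 591, 481]) cube([414, 19, 342]);


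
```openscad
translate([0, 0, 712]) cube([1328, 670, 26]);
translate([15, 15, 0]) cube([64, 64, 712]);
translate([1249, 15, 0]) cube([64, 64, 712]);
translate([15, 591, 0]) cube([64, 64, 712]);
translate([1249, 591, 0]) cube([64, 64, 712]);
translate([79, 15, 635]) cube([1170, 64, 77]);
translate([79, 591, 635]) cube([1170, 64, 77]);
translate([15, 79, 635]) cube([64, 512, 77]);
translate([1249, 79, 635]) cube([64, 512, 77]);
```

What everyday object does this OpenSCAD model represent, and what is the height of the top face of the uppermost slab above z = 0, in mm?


A table. The table height is 738 mm.

A 1328×670×26 slab sits at z = 712 on four 64 mm square posts — a table. The top surface is at 712 + 26 = 738 mm.


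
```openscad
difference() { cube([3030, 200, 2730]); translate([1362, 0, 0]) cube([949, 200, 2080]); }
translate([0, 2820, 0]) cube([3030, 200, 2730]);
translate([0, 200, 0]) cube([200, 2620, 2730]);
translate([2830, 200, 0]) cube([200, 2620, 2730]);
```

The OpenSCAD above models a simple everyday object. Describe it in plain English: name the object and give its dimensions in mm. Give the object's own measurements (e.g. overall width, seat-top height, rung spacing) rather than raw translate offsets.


A single room: four walls, each 2730 mm tall and 200 mm thick, enclosing an outside footprint 3030×3020 mm (x × y), no floor or roof. The front and back walls (−y and +y sides) run the full x-width; the side walls fit between their inner faces. A door opening 949 mm wide and 2080 mm tall is cut through the front wall from the floor up, its −x edge 1362 mm from the wall's −x end.


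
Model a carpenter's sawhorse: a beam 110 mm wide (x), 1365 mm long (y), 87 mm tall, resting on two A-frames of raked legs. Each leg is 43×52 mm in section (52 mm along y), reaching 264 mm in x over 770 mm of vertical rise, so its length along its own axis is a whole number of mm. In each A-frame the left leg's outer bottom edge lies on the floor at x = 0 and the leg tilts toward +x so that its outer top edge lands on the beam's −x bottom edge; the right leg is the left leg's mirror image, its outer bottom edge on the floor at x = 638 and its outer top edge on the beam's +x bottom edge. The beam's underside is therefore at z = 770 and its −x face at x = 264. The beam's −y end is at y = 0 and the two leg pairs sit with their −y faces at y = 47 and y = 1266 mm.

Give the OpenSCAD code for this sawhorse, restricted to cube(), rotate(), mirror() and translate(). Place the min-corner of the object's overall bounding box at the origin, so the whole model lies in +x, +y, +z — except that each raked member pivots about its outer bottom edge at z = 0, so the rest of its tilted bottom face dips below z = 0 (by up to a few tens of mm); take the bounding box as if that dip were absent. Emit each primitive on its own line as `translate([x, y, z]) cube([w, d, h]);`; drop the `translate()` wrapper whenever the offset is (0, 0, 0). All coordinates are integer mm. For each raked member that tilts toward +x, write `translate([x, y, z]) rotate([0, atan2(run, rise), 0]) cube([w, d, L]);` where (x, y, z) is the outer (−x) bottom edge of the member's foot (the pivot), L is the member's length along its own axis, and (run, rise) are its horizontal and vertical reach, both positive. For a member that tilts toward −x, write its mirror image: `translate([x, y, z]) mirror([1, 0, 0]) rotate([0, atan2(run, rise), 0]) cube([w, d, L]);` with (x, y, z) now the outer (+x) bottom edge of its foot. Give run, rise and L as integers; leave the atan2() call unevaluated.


translate([264, 0, 770]) cube([110, 1365, 87]);
translate([0, 47, 0]) rotate([0, atan2(264, 770), 0]) cube([43, 52, 814]);
translate([638, 47, 0]) mirror([1, 0, 0]) rotate([0, atan2(264, 770), 0]) cube([43, 52, 814]);
translate([0, 1266, 0]) rotate([0, atan2(264, 770), 0]) cube([43, 52, 814]);
translate([638, 1266, 0]) mirror([1, 0, 0]) rotate([0, atan2(264, 770), 0]) cube([43, 52, 814]);


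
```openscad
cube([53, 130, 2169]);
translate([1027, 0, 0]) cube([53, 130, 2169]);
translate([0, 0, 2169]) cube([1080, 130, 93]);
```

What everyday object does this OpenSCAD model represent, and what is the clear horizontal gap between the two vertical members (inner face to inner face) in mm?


A door frame. The clear opening width is 974 mm.

Two 2169 mm tall posts with a header on top — a door frame. The left jamb is 53 mm wide at x = 0; the right jamb starts at x = 1027. The clear opening is 1027 − 53 = 974 mm.


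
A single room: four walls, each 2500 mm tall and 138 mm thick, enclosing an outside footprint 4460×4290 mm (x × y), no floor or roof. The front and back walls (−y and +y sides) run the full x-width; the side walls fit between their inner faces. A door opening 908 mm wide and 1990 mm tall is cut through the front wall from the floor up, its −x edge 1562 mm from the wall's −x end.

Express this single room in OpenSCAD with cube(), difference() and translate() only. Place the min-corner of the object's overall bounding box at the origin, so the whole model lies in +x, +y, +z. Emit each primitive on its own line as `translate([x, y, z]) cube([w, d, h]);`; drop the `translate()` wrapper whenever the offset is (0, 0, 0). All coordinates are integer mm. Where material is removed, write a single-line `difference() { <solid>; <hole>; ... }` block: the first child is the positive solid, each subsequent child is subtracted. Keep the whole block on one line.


difference() { cube([4460, 138, 2500]); translate([1562, 0, 0]) cube([908, 138, 1990]); }
translate([0, 4152, 0]) cube([4460, 138, 2500]);
translate([0, 138, 0]) cube([138, 4014, 2500]);
translate([4322, 138, 0]) cube([138, 4014, 2500]);


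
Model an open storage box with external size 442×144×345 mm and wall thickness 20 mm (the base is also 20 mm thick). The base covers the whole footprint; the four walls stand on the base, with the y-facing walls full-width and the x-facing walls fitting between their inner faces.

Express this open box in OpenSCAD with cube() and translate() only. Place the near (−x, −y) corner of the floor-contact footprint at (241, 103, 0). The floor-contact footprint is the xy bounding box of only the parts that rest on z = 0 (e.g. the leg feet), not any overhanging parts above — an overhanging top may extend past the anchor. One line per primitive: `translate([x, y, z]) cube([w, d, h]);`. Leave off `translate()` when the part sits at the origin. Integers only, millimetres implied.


translate([241, 103, 0]) cube([442, 144, 20]);
translate([241, 103, 20]) cube([442, 20, 325]);
translate([241, 227, 20]) cube([442, 20, 325]);
translate([241, 123, 20]) cube([20, 104, 325]);
translate([663, 123, 20]) cube([20, 104, 325]);


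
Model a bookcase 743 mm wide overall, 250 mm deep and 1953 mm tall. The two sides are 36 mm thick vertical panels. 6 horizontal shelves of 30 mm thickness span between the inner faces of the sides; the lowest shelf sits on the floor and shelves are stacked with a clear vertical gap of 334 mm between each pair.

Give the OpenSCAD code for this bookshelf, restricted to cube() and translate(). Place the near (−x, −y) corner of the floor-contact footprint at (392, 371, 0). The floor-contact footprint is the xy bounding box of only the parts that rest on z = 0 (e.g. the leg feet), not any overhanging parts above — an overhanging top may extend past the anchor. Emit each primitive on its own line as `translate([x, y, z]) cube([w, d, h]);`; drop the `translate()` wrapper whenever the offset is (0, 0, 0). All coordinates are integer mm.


translate([392, 371, 0]) cube([36, 250, 1953]);
translate([1099, 371, 0]) cube([36, 250, 1953]);
translate([428, 371, 0]) cube([671, 250, 30]);
translate([428, 371, 364]) cube([671, 250, 30]);
translate([428, 371, 728]) cube([671, 250, 30]);
translate([428, 371, 1092]) cube([671, 250, 30]);
translate([428, 371, 1456]) cube([671, 250, 30]);
translate([428, 371, 1820]) cube([671, 250, 30]);


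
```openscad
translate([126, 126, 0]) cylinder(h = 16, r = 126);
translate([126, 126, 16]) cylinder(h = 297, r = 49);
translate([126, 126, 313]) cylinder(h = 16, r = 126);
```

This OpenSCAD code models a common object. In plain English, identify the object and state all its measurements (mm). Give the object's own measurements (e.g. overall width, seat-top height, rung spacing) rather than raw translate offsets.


A spool: two coaxial disc flanges of radius 126 mm and thickness 16 mm, joined by a core cylinder of radius 49 mm and height 297 mm. The lower flange rests on z = 0 and the three cylinders share a vertical axis.


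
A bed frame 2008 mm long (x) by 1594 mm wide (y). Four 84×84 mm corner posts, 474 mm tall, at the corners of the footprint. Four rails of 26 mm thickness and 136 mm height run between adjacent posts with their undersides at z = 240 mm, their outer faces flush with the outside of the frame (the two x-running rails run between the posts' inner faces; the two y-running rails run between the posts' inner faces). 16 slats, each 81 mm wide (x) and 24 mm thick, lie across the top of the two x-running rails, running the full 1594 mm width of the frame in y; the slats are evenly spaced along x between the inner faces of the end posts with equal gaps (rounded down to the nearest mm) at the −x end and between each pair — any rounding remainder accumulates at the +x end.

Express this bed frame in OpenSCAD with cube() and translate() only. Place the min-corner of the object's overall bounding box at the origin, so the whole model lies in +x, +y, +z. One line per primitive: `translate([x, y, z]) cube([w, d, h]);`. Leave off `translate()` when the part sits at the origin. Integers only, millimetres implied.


cube([84, 84, 474]);
translate([0, 1510, 0]) cube([84, 84, 474]);
translate([1924, 0, 0]) cube([84, 84, 474]);
translate([1924, 1510, 0]) cube([84, 84, 474]);
translate([84, 0, 240]) cube([1840, 26, 136]);
translate([84, 1568, 240]) cube([1840, 26, 136]);
translate([0, 84, 240]) cube([26, 1426, 136]);
translate([1982, 84, 240]) cube([26, 1426, 136]);
translate([116, 0, 376]) cube([81, 1594, 24]);
translate([229, 0, 376]) cube([81, 1594, 24]);
translate([342, 0, 376]) cube([81, 1594, 24]);
translate([455, 0, 376]) cube([81, 1594, 24]);
translate([568, 0, 376]) cube([81, 1594, 24]);
translate([681, 0, 376]) cube([81, 1594, 24]);
translate([794, 0, 376]) cube([81, 1594, 24]);
translate([907, 0, 376]) cube([81, 1594, 24]);
translate([1020, 0, 376]) cube([81, 1594, 24]);
translate([1133, 0, 376]) cube([81, 1594, 24]);
translate([1246, 0, 376]) cube([81, 1594, 24]);
translate([1359, 0, 376]) cube([81, 1594, 24]);
translate([1472, 0, 376]) cube([81, 1594, 24]);
translate([1585, 0, 376]) cube([81, 1594, 24]);
translate([1698, 0, 376]) cube([81, 1594, 24]);
translate([1811, 0, 376]) cube([81, 1594, 24]);


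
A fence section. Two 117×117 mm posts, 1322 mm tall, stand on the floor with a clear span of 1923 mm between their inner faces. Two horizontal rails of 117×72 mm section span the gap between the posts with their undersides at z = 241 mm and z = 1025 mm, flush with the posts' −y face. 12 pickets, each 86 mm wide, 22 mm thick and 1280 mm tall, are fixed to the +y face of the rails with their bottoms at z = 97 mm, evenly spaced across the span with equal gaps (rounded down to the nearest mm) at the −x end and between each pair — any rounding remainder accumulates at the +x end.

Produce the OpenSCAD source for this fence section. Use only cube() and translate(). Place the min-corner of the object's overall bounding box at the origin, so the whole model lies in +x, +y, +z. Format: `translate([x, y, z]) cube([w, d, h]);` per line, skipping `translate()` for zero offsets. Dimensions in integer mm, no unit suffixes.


cube([117, 117, 1322]);
translate([2040, 0, 0]) cube([117, 117, 1322]);
translate([117, 0, 241]) cube([1923, 117, 72]);
translate([117, 0, 1025]) cube([1923, 117, 72]);
translate([185, 117, 97]) cube([86, 22, 1280]);
translate([339, 117, 97]) cube([86, 22, 1280]);
translate([493, 117, 97]) cube([86, 22, 1280]);
translate([647, 117, 97]) cube([86, 22, 1280]);
translate([801, 117, 97]) cube([86, 22, 1280]);
translate([955, 117, 97]) cube([86, 22, 1280]);
translate([1109, 117, 97]) cube([86, 22, 1280]);
translate([1263, 117, 97]) cube([86, 22, 1280]);
translate([1417, 117, 97]) cube([86, 22, 1280]);
translate([1571, 117, 97]) cube([86, 22, 1280]);
translate([1725, 117, 97]) cube([86, 22, 1280]);
translate([1879, 117, 97]) cube([86, 22, 1280]);


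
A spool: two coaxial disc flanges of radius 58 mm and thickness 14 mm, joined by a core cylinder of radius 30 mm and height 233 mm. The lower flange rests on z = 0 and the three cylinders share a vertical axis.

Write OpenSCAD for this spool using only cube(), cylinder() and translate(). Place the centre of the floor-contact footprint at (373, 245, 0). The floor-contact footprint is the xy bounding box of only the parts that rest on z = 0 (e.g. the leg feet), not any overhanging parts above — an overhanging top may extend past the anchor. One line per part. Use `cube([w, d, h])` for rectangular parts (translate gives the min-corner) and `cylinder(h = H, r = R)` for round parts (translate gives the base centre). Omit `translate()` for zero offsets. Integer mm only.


translate([373, 245, 0]) cylinder(h = 14, r = 58);
translate([373, 245, 14]) cylinder(h = 233, r = 30);
translate([373, 245, 247]) cylinder(h = 14, r = 58);


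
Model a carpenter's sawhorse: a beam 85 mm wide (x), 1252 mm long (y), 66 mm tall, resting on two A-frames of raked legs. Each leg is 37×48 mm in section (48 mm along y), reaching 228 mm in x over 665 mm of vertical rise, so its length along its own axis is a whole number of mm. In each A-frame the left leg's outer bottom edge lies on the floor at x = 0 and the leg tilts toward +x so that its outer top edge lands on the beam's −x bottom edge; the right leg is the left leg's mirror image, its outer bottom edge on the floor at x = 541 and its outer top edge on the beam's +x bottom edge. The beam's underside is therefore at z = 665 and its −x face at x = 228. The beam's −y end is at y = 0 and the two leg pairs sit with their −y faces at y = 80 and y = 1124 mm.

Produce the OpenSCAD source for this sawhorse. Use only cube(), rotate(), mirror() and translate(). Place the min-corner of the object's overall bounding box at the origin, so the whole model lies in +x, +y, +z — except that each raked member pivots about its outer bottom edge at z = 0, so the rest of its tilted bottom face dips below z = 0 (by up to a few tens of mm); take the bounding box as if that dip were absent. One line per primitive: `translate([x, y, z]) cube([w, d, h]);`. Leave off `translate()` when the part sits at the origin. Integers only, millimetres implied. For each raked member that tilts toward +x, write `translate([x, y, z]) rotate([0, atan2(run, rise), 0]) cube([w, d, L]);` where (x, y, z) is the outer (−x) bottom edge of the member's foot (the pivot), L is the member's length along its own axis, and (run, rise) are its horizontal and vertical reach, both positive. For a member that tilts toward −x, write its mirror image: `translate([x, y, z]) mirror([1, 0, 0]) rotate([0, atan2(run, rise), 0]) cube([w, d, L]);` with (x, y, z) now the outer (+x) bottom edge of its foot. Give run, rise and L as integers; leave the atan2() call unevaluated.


translate([228, 0, 665]) cube([85, 1252, 66]);
translate([0, 80, 0]) rotate([0, atan2(228, 665), 0]) cube([37, 48, 703]);
translate([541, 80, 0]) mirror([1, 0, 0]) rotate([0, atan2(228, 665), 0]) cube([37, 48, 703]);
translate([0, 1124, 0]) rotate([0, atan2(228, 665), 0]) cube([37, 48, 703]);
translate([541, 1124, 0]) mirror([1, 0, 0]) rotate([0, atan2(228, 665), 0]) cube([37, 48, 703]);


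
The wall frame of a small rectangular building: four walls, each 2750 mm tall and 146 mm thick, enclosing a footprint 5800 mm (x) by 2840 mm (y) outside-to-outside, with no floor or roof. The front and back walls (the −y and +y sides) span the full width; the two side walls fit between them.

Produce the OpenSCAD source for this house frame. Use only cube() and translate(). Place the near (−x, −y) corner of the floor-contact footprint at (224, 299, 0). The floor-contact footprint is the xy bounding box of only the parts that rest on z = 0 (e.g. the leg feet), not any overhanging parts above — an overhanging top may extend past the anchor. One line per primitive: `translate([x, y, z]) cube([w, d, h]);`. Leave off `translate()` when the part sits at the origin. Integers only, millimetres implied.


translate([224, 299, 0]) cube([5800, 146, 2750]);
translate([224, 2993, 0]) cube([5800, 146, 2750]);
translate([224, 445, 0]) cube([146, 2548, 2750]);
translate([5878, 445, 0]) cube([146, 2548, 2750]);


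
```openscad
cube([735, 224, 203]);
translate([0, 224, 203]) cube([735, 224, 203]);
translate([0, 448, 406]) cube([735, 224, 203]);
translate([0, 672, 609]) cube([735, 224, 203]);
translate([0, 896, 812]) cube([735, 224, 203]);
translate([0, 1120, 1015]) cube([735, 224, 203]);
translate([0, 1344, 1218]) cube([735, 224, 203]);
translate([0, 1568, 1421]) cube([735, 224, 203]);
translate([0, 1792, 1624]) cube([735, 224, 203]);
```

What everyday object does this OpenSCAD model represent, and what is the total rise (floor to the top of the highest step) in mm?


A staircase. The total rise is 1827 mm.

9 identical blocks, each offset up and back from the previous — a staircase. Each step is 203 mm tall and there are 9 of them, so the total rise is 9 × 203 = 1827 mm.


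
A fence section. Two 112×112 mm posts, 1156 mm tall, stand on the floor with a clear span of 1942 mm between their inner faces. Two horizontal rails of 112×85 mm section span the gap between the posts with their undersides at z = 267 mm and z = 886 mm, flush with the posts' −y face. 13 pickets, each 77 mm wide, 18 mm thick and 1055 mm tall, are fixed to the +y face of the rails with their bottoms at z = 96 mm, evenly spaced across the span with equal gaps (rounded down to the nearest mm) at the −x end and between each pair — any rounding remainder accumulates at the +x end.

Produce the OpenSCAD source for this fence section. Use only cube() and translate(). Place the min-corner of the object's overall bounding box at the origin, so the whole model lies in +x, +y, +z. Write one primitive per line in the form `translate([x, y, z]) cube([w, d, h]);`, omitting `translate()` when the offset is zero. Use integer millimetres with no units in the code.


cube([112, 112, 1156]);
translate([2054, 0, 0]) cube([112, 112, 1156]);
translate([112, 0, 267]) cube([1942, 112, 85]);
translate([112, 0, 886]) cube([1942, 112, 85]);
translate([179, 112, 96]) cube([77, 18, 1055]);
translate([323, 112, 96]) cube([77, 18, 1055]);
translate([467, 112, 96]) cube([77, 18, 1055]);
translate([611, 112, 96]) cube([77, 18, 1055]);
translate([755, 112, 96]) cube([77, 18, 1055]);
translate([899, 112, 96]) cube([77, 18, 1055]);
translate([1043, 112, 96]) cube([77, 18, 1055]);
translate([1187, 112, 96]) cube([77, 18, 1055]);
translate([1331, 112, 96]) cube([77, 18, 1055]);
translate([1475, 112, 96]) cube([77, 18, 1055]);
translate([1619, 112, 96]) cube([77, 18, 1055]);
translate([1763, 112, 96]) cube([77, 18, 1055]);
translate([1907, 112, 96]) cube([77, 18, 1055]);


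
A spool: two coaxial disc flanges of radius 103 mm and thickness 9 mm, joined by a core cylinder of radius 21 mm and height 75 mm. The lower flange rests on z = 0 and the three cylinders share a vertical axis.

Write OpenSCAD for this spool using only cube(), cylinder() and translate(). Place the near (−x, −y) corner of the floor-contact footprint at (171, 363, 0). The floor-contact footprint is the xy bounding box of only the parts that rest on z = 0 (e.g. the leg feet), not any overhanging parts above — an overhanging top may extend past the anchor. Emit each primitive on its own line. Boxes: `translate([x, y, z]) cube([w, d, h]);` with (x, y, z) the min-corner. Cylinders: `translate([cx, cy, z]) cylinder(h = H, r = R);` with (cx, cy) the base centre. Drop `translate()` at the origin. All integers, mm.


translate([274, 466, 0]) cylinder(h = 9, r = 103);
translate([274, 466, 9]) cylinder(h = 75, r = 21);
translate([274, 466, 84]) cylinder(h = 9, r = 103);


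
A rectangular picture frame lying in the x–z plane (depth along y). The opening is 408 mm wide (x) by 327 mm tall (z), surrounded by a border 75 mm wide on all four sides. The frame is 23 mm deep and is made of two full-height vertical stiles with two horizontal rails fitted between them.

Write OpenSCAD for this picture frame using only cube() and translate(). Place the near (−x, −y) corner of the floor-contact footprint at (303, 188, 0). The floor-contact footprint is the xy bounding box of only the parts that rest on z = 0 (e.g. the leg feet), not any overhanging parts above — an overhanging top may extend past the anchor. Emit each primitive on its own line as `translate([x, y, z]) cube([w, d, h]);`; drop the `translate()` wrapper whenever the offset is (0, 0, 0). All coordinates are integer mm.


translate([303, 188, 0]) cube([75, 23, 477]);
translate([786, 188, 0]) cube([75, 23, 477]);
translate([378, 188, 0]) cube([408, 23, 75]);
translate([378, 188, 402]) cube([408, 23, 75]);


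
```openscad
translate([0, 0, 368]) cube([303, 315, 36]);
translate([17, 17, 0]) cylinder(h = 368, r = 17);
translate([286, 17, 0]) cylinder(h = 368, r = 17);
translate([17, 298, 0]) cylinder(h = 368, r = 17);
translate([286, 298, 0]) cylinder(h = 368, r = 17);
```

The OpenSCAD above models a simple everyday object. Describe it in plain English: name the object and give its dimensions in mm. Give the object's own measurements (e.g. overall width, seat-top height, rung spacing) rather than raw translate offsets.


A four-legged stool. The seat is a 303×315×36 mm slab whose top surface is at z = 404 mm; four round legs, each 34 mm in diameter, run from the floor (z = 0) to the underside of the seat, each leg's axis is inset half a diameter from the nearest pair of seat edges (so the leg's bounding box is flush with the corner).


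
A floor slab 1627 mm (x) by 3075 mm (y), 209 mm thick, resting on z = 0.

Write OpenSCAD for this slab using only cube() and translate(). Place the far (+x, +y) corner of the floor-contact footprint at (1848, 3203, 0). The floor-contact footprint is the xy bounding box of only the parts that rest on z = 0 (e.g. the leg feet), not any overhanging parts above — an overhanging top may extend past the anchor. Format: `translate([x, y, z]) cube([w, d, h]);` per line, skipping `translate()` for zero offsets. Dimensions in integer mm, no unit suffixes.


translate([221, 128, 0]) cube([1627, 3075, 209]);


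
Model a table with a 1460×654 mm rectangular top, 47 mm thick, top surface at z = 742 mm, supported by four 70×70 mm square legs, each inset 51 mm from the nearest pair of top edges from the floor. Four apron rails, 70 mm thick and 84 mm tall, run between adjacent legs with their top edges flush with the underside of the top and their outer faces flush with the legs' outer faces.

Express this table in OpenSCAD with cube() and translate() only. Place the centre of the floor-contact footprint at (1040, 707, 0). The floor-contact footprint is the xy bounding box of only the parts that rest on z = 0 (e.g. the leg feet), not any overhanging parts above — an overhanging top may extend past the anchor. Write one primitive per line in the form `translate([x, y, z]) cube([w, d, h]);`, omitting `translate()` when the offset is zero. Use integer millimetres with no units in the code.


// leg_h = 742 - 47 = 695
// apron z = 695 - 84 = 611
translate([310, 380, 695]) cube([1460, 654, 47]);
translate([361, 431, 0]) cube([70, 70, 695]);
translate([1649, 431, 0]) cube([70, 70, 695]);
translate([361, 913, 0]) cube([70, 70, 695]);
translate([1649, 913, 0]) cube([70, 70, 695]);
translate([431, 431, 611]) cube([1218, 70, 84]);
translate([431, 913, 611]) cube([1218, 70, 84]);
translate([361, 501, 611]) cube([70, 412, 84]);
translate([1649, 501, 611]) cube([70, 412, 84]);
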